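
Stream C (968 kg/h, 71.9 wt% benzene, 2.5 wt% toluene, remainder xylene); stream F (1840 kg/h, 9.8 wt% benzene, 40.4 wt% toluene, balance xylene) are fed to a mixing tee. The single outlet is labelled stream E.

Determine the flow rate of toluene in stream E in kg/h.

toluene out = toluene in = 968×0.025 + 1840×0.404 = 767.56 kg/h.

767.6 kg/h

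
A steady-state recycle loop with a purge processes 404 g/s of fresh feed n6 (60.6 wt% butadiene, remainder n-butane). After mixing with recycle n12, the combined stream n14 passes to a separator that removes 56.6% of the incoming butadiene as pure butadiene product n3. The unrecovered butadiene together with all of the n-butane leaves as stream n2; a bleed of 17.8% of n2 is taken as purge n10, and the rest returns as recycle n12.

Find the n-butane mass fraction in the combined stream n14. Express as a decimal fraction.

0.7015

n-butane enters only via n6 and leaves only via the purge: 404×0.394 = 0.178×(n-butane in n2), and the separator passes all n-butane, so n-butane in n14 = n-butane in n2 = 894.25 g/s.
butadiene in n14: m_A = 404×0.606 + (1−0.178)·(1−0.566)·m_A, so m_A = 244.82/0.6433 = 380.6 g/s.
n14 = 380.6 + 894.25 = 1274.9 g/s.
n-butane fraction in n14 = 894.25/1274.9 = 0.7015.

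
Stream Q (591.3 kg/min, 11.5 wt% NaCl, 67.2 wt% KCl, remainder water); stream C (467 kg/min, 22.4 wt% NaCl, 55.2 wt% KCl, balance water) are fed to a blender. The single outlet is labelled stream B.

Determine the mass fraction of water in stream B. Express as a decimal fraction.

Total flow out = 591.3 + 467 = 1058.3 kg/min.
water in = 591.3×0.213 + 467×0.224 = 230.55 kg/min.
water mass fraction in B = 230.55/1058.3 = 0.218.

0.218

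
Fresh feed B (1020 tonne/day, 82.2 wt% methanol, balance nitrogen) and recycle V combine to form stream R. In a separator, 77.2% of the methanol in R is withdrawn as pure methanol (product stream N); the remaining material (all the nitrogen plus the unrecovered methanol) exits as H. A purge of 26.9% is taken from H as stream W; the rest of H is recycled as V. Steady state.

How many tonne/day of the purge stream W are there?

nitrogen enters only via B and leaves only via the purge: 1020×0.178 = 0.269×(nitrogen in H), and the separator passes all nitrogen, so nitrogen in R = nitrogen in H = 674.94 tonne/day.
methanol in R: m_A = 1020×0.822 + (1−0.269)·(1−0.772)·m_A, so m_A = 838.44/0.8333 = 1006.1 tonne/day.
H = (1−0.772)×1006.1 + 674.94 = 904.34 tonne/day.
Purge W = 0.269×904.34 = 243.27 tonne/day.

243.3 tonne/day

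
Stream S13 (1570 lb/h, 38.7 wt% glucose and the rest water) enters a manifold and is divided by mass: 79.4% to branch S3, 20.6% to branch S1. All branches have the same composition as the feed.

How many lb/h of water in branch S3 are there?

764.2 lb/h

Branch S3 total = 0.794×1570 = 1246.6 lb/h.
water in S3 = 0.613×1246.6 = 764.15 lb/h.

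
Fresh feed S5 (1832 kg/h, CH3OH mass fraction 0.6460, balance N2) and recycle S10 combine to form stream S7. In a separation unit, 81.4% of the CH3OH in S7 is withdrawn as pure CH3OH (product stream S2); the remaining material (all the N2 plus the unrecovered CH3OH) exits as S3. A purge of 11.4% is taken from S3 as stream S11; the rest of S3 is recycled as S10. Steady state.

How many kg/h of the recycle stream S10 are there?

N2 enters only via S5 and leaves only via the purge: 1832×0.354 = 0.114×(N2 in S3), and the separation unit passes all N2, so N2 in S7 = N2 in S3 = 5688.8 kg/h.
CH3OH in S7: m_A = 1832×0.646 + (1−0.114)·(1−0.814)·m_A, so m_A = 1183.5/0.8352 = 1417 kg/h.
S3 = (1−0.814)×1417 + 5688.8 = 5952.4 kg/h.
Recycle S10 = (1−0.114)×5952.4 = 5273.8 kg/h.

5274 kg/h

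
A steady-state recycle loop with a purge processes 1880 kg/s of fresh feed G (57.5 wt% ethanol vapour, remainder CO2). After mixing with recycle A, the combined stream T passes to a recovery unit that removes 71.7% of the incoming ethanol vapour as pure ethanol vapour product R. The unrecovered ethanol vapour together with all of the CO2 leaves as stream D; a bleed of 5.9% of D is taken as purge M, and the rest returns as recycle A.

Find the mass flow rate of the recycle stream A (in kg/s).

CO2 enters only via G and leaves only via the purge: 1880×0.425 = 0.059×(CO2 in D), and the recovery unit passes all CO2, so CO2 in T = CO2 in D = 13542 kg/s.
ethanol vapour in T: m_A = 1880×0.575 + (1−0.059)·(1−0.717)·m_A, so m_A = 1081/0.7337 = 1473.4 kg/s.
D = (1−0.717)×1473.4 + 13542 = 13959 kg/s.
Recycle A = (1−0.059)×13959 = 13136 kg/s.

13140 kg/s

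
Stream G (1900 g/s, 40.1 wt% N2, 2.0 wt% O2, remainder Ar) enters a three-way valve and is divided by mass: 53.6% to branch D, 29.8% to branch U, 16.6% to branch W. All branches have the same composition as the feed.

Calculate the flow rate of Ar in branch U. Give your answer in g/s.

Branch U total = 0.298×1900 = 566.2 g/s.
Ar in U = 0.579×566.2 = 327.83 g/s.

327.8 g/s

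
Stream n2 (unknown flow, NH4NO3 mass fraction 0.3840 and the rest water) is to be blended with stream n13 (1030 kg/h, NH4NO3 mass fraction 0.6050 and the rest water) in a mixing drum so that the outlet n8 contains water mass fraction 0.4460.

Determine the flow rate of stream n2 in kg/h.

309 kg/h

Let n2 be the unknown flow. Total out = 1030 + n2.
water balance: 406.85 + 0.616·n2 = 0.446·(1030 + n2)
(0.616 − 0.446)·n2 = 0.446×1030 − 406.85 = 52.53
n2 = 52.53 / 0.170 = 309 kg/h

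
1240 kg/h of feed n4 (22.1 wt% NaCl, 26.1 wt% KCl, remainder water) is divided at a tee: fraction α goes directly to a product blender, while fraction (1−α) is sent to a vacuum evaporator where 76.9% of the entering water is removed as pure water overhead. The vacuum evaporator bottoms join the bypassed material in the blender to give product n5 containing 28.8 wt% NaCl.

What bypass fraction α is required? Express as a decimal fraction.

All 1240×0.221 = 274.04 kg/h of NaCl reaches n5, so n5 = 274.04/0.288 = 951.53 kg/h and vapour = 288.47 kg/h.
The evaporator receives (1−α)·1240 of feed at 0.518 water and removes 0.769 of that water:
0.769×0.518×(1−α)×1240 = 288.47
(1−α) = 288.47/493.94 = 0.5840;  α = 0.4160.

0.416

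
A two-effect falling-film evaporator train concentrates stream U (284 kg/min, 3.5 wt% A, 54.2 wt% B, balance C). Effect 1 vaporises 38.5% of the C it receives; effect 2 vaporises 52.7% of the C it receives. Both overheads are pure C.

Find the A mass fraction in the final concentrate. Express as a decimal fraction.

C in feed = 284×0.423 = 120.13 kg/min.
After stage 1: C left = (1−0.385)×120.13 = 73.881; stream total = 237.75 kg/min.
After stage 2: C left = (1−0.527)×73.881 = 34.946; final concentrate = 198.81 kg/min.
A fraction = 9.94/198.81 = 0.050.

0.050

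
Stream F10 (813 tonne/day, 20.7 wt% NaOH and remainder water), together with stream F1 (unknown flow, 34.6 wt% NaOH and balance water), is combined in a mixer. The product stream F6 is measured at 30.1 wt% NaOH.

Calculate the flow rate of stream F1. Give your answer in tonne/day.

Let F1 be the unknown flow. Total out = 813 + F1.
NaOH balance: 168.29 + 0.346·F1 = 0.301·(813 + F1)
(0.346 − 0.301)·F1 = 0.301×813 − 168.29 = 76.422
F1 = 76.422 / 0.045 = 1698.3 tonne/day

1698 tonne/day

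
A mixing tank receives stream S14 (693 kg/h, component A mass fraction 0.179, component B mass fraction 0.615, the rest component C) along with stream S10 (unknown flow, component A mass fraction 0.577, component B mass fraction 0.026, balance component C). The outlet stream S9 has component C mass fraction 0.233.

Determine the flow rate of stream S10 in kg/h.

Let S10 be the unknown flow. Total out = 693 + S10.
component C balance: 142.76 + 0.397·S10 = 0.233·(693 + S10)
(0.397 − 0.233)·S10 = 0.233×693 − 142.76 = 18.711
S10 = 18.711 / 0.164 = 114.09 kg/h

114.1 kg/h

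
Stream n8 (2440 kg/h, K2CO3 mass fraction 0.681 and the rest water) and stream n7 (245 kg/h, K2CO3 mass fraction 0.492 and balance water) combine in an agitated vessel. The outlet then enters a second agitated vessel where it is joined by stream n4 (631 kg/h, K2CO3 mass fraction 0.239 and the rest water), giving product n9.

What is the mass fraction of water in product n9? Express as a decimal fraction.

Overall, product flow = 3316 kg/h.
water in = 2440×0.319 + 245×0.508 + 631×0.761 = 1383 kg/h.
water fraction in n9 = 0.417.

0.417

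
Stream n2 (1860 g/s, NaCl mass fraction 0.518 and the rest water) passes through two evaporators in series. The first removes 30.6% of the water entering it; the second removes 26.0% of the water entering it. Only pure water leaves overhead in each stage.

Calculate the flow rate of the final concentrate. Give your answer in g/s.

1424 g/s

water in feed = 1860×0.482 = 896.52 g/s.
After stage 1: water left = (1−0.306)×896.52 = 622.18; stream total = 1585.7 g/s.
After stage 2: water left = (1−0.260)×622.18 = 460.42; final concentrate = 1423.9 g/s.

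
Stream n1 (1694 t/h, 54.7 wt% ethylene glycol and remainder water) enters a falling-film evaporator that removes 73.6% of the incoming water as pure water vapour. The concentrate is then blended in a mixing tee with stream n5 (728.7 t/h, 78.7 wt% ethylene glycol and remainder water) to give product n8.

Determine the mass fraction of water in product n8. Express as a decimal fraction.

0.193

Vapour removed = 0.736×0.453×1694 = 564.79 t/h; concentrate = 1129.2 t/h.
water reaching the mixer = 202.59 (from concentrate) + 728.7×0.213 = 357.8 t/h.
Product flow = 1129.2 + 728.7 = 1857.9 t/h; water fraction = 0.193.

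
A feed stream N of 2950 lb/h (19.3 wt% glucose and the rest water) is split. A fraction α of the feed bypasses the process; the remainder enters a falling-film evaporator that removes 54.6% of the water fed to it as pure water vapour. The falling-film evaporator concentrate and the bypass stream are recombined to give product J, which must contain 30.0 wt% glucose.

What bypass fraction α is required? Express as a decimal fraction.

All 2950×0.193 = 569.35 lb/h of glucose reaches J, so J = 569.35/0.300 = 1897.8 lb/h and vapour = 1052.2 lb/h.
The evaporator receives (1−α)·2950 of feed at 0.807 water and removes 0.546 of that water:
0.546×0.807×(1−α)×2950 = 1052.2
(1−α) = 1052.2/1299.8 = 0.8095;  α = 0.1905.

0.191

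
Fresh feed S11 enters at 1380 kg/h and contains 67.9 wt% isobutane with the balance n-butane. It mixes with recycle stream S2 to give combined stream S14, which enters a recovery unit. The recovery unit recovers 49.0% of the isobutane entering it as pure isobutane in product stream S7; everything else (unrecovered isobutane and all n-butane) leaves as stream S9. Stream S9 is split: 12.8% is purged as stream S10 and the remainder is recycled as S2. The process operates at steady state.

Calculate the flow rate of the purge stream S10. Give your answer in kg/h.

n-butane enters only via S11 and leaves only via the purge: 1380×0.321 = 0.128×(n-butane in S9), and the recovery unit passes all n-butane, so n-butane in S14 = n-butane in S9 = 3460.8 kg/h.
isobutane in S14: m_A = 1380×0.679 + (1−0.128)·(1−0.490)·m_A, so m_A = 937.02/0.5553 = 1687.5 kg/h.
S9 = (1−0.490)×1687.5 + 3460.8 = 4321.4 kg/h.
Purge S10 = 0.128×4321.4 = 553.14 kg/h.

553.1 kg/h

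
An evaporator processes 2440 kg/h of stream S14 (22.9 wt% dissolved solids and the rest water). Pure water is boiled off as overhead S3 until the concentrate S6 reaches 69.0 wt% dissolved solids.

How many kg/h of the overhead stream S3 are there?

1630 kg/h

dissolved solids is conserved: 2440×0.229 = 558.76 kg/h all reports to the concentrate.
Concentrate = 558.76/(target fraction) = 809.8 kg/h.
Overhead = 2440 − 809.8 = 1630.2 kg/h.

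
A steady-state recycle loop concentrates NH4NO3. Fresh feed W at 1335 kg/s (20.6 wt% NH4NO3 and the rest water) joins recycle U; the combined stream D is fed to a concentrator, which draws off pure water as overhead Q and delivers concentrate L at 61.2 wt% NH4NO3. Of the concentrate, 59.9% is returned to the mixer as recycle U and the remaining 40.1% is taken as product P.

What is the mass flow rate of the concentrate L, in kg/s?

Overall NH4NO3 balance (none leaves overhead): NH4NO3 in fresh feed = NH4NO3 in product, i.e. 1335×0.206 = (1−0.599)·L·0.612.
L = 275.01/(0.612×0.401) = 1120.6 kg/s.

1121 kg/s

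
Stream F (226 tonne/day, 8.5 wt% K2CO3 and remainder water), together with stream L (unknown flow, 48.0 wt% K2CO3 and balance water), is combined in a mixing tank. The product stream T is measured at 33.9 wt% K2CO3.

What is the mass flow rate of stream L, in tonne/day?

Let L be the unknown flow. Total out = 226 + L.
K2CO3 balance: 19.21 + 0.480·L = 0.339·(226 + L)
(0.480 − 0.339)·L = 0.339×226 − 19.21 = 57.404
L = 57.404 / 0.141 = 407.12 tonne/day

407.1 tonne/day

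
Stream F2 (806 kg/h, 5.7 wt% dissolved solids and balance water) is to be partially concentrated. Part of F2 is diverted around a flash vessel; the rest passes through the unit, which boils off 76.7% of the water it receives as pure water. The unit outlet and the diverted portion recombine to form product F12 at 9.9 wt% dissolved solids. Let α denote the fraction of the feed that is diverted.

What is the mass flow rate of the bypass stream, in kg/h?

All 806×0.057 = 45.942 kg/h of dissolved solids reaches F12, so F12 = 45.942/0.099 = 464.06 kg/h and vapour = 341.94 kg/h.
The evaporator receives (1−α)·806 of feed at 0.943 water and removes 0.767 of that water:
0.767×0.943×(1−α)×806 = 341.94
(1−α) = 341.94/582.96 = 0.5866;  α = 0.4134.
Bypass flow = 0.4134×806 = 333.24 kg/h.

333.2 kg/h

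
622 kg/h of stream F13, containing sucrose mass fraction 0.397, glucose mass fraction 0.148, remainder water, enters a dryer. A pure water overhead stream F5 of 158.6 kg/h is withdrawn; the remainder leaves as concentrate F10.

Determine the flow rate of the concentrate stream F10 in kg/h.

Concentrate = 622 − 158.6 = 463.4 kg/h.

463.4 kg/h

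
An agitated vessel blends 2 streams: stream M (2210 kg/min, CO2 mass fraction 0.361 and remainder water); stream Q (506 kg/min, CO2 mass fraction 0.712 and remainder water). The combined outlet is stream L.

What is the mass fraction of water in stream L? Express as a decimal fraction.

Total flow out = 2210 + 506 = 2716 kg/min.
water in = 2210×0.639 + 506×0.288 = 1557.9 kg/min.
water mass fraction in L = 1557.9/2716 = 0.574.

0.574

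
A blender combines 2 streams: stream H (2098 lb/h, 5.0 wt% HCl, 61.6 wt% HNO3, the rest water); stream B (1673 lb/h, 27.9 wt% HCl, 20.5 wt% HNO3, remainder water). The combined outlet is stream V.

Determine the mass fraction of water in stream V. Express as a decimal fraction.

Total flow out = 2098 + 1673 = 3771 lb/h.
water in = 2098×0.334 + 1673×0.516 = 1564 lb/h.
water mass fraction in V = 1564/3771 = 0.415.

0.415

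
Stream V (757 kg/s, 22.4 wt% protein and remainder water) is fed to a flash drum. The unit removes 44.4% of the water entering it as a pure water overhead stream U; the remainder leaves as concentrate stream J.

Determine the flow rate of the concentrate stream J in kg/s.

water entering = 757×0.776 = 587.43 kg/s; overhead removed = 0.444×587.43 = 260.82 kg/s.
Concentrate = 757 − 260.82 = 496.18 kg/s.

496.2 kg/s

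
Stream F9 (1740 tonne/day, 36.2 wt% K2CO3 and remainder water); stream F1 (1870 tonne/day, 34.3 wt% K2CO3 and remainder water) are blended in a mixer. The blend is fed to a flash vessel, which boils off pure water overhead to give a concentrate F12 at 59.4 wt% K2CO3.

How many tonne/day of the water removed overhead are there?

K2CO3 entering = 1740×0.362 + 1870×0.343 = 1271.3 tonne/day.
All K2CO3 reports to F12, so F12 = 1271.3/0.594 = 2140.2 tonne/day.
Total feed = 3610 tonne/day; overhead = 3610 − 2140.2 = 1469.8 tonne/day.

1470 tonne/day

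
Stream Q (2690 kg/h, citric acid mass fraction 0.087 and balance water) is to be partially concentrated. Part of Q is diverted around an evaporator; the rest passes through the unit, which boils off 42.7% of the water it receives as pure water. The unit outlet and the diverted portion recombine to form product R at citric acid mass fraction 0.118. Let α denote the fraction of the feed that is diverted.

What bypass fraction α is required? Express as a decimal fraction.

0.326

All 2690×0.087 = 234.03 kg/h of citric acid reaches R, so R = 234.03/0.118 = 1983.3 kg/h and vapour = 706.69 kg/h.
The evaporator receives (1−α)·2690 of feed at 0.913 water and removes 0.427 of that water:
0.427×0.913×(1−α)×2690 = 706.69
(1−α) = 706.69/1048.7 = 0.6739;  α = 0.3261.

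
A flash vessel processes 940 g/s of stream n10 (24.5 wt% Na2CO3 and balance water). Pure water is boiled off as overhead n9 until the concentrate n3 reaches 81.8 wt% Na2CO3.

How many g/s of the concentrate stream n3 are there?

Na2CO3 is conserved: 940×0.245 = 230.3 g/s all reports to the concentrate.
Concentrate = 230.3/(target fraction) = 281.54 g/s.

281.5 g/s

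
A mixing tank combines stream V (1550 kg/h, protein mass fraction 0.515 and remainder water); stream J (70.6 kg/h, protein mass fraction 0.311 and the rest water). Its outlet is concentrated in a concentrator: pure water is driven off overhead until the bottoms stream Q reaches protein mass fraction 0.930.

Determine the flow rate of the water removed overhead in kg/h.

protein entering = 1550×0.515 + 70.6×0.311 = 820.21 kg/h.
All protein reports to Q, so Q = 820.21/0.930 = 881.94 kg/h.
Total feed = 1620.6 kg/h; overhead = 1620.6 − 881.94 = 738.66 kg/h.

738.7 kg/h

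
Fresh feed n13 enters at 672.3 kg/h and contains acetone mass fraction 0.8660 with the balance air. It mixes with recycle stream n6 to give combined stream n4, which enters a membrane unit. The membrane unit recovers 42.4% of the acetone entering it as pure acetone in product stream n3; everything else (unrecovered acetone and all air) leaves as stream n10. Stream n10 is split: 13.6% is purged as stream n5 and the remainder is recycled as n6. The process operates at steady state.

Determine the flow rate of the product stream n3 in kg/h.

491.4 kg/h

acetone in n4: m_A = 672.3×0.866 + (1−0.136)·(1−0.424)·m_A, so m_A = 582.21/0.5023 = 1159 kg/h.
Product n3 = 0.424×1159 = 491.42 kg/h.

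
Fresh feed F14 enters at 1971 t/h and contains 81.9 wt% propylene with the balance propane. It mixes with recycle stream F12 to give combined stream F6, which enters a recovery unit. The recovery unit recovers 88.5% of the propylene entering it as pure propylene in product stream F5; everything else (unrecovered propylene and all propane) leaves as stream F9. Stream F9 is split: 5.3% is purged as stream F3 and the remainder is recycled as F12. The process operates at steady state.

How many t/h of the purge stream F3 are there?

propane enters only via F14 and leaves only via the purge: 1971×0.181 = 0.053×(propane in F9), and the recovery unit passes all propane, so propane in F6 = propane in F9 = 6731.2 t/h.
propylene in F6: m_A = 1971×0.819 + (1−0.053)·(1−0.885)·m_A, so m_A = 1614.2/0.8911 = 1811.5 t/h.
F9 = (1−0.885)×1811.5 + 6731.2 = 6939.5 t/h.
Purge F3 = 0.053×6939.5 = 367.79 t/h.

367.8 t/h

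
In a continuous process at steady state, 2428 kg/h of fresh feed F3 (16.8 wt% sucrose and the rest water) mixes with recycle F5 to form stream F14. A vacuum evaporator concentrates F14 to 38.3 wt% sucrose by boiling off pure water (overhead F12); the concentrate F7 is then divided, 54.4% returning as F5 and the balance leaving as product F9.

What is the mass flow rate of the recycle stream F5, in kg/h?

Overall sucrose balance (none leaves overhead): sucrose in fresh feed = sucrose in product, i.e. 2428×0.168 = (1−0.544)·F7·0.383.
F7 = 407.9/(0.383×0.456) = 2335.6 kg/h.
Recycle F5 = 0.544×2335.6 = 1270.6 kg/h.

1271 kg/h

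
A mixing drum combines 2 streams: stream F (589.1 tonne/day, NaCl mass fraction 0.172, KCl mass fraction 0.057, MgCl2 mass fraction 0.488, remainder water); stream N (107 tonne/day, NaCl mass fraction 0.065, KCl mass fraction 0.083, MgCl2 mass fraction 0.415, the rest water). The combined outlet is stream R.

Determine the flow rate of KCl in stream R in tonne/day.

42.46 tonne/day

KCl out = KCl in = 589.1×0.057 + 107×0.083 = 42.46 tonne/day.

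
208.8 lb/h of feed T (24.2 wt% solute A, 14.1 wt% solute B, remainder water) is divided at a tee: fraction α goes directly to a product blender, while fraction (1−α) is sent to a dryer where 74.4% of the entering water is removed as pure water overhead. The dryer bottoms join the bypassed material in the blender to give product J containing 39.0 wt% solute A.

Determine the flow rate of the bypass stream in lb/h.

All 208.8×0.242 = 50.53 lb/h of solute A reaches J, so J = 50.53/0.390 = 129.56 lb/h and vapour = 79.237 lb/h.
The evaporator receives (1−α)·208.8 of feed at 0.617 water and removes 0.744 of that water:
0.744×0.617×(1−α)×208.8 = 79.237
(1−α) = 79.237/95.849 = 0.8267;  α = 0.1733.
Bypass flow = 0.1733×208.8 = 36.189 lb/h.

36.19 lb/h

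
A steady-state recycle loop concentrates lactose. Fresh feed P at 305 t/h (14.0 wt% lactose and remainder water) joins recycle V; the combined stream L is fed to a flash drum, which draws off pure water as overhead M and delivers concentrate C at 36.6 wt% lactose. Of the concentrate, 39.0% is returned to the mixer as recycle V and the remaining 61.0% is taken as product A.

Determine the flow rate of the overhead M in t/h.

188.3 t/h

Overall lactose balance (none leaves overhead): lactose in fresh feed = lactose in product, i.e. 305×0.140 = (1−0.390)·C·0.366.
C = 42.7/(0.366×0.610) = 191.26 t/h.
Recycle V = 0.390×191.26 = 74.59 t/h.
Combined feed L = 305 + 74.59 = 379.59 t/h.
Overhead M = L − C = 379.59 − 191.26 = 188.33 t/h.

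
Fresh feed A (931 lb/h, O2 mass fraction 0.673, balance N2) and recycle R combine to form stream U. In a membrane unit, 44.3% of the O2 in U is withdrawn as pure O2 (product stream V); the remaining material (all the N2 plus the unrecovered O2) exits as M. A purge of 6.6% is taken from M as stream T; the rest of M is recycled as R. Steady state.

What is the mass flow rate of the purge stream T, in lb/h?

N2 enters only via A and leaves only via the purge: 931×0.327 = 0.066×(N2 in M), and the membrane unit passes all N2, so N2 in U = N2 in M = 4612.7 lb/h.
O2 in U: m_A = 931×0.673 + (1−0.066)·(1−0.443)·m_A, so m_A = 626.56/0.4798 = 1306 lb/h.
M = (1−0.443)×1306 + 4612.7 = 5340.1 lb/h.
Purge T = 0.066×5340.1 = 352.45 lb/h.

352.4 lb/h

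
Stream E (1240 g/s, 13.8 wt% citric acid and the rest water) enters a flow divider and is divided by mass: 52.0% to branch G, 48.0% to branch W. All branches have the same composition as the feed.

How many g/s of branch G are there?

644.8 g/s

Branch G flow = 0.520×1240 = 644.8 g/s.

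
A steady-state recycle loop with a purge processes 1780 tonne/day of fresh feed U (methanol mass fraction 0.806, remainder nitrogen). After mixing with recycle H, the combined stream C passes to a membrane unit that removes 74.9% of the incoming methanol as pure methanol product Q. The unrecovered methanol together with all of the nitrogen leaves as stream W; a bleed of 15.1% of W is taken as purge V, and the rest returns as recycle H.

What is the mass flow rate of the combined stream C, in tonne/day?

4110 tonne/day

nitrogen enters only via U and leaves only via the purge: 1780×0.194 = 0.151×(nitrogen in W), and the membrane unit passes all nitrogen, so nitrogen in C = nitrogen in W = 2286.9 tonne/day.
methanol in C: m_A = 1780×0.806 + (1−0.151)·(1−0.749)·m_A, so m_A = 1434.7/0.7869 = 1823.2 tonne/day.
C = 1823.2 + 2286.9 = 4110.1 tonne/day.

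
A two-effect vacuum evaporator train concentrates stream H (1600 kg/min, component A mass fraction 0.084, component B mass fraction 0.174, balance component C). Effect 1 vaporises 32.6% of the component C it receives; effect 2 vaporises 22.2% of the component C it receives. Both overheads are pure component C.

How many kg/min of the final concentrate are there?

component C in feed = 1600×0.742 = 1187.2 kg/min.
After stage 1: component C left = (1−0.326)×1187.2 = 800.17; stream total = 1213 kg/min.
After stage 2: component C left = (1−0.222)×800.17 = 622.53; final concentrate = 1035.3 kg/min.

1035 kg/min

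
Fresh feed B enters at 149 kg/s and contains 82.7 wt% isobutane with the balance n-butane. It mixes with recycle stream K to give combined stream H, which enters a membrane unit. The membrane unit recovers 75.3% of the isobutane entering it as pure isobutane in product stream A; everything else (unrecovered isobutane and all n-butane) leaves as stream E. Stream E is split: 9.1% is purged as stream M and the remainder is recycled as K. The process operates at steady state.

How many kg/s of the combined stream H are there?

n-butane enters only via B and leaves only via the purge: 149×0.173 = 0.091×(n-butane in E), and the membrane unit passes all n-butane, so n-butane in H = n-butane in E = 283.26 kg/s.
isobutane in H: m_A = 149×0.827 + (1−0.091)·(1−0.753)·m_A, so m_A = 123.22/0.7755 = 158.9 kg/s.
H = 158.9 + 283.26 = 442.16 kg/s.

442.2 kg/s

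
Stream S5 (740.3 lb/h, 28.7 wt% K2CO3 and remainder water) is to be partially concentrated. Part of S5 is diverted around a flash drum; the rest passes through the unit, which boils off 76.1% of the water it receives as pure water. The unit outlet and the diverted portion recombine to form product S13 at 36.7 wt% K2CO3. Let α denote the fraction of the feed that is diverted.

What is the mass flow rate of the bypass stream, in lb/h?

442.9 lb/h

All 740.3×0.287 = 212.47 lb/h of K2CO3 reaches S13, so S13 = 212.47/0.367 = 578.93 lb/h and vapour = 161.37 lb/h.
The evaporator receives (1−α)·740.3 of feed at 0.713 water and removes 0.761 of that water:
0.761×0.713×(1−α)×740.3 = 161.37
(1−α) = 161.37/401.68 = 0.4017;  α = 0.5983.
Bypass flow = 0.5983×740.3 = 442.89 lb/h.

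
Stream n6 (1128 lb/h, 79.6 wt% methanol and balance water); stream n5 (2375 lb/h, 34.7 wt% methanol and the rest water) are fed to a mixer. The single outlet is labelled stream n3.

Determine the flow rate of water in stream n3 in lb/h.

1781 lb/h

water out = water in = 1128×0.204 + 2375×0.653 = 1781 lb/h.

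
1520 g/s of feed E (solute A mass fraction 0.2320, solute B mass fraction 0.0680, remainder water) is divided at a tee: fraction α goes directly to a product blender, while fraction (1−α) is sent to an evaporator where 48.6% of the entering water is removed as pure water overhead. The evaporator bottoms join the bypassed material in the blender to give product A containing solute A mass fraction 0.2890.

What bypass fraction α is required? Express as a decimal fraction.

0.420

All 1520×0.232 = 352.64 g/s of solute A reaches A, so A = 352.64/0.289 = 1220.2 g/s and vapour = 299.79 g/s.
The evaporator receives (1−α)·1520 of feed at 0.700 water and removes 0.486 of that water:
0.486×0.700×(1−α)×1520 = 299.79
(1−α) = 299.79/517.1 = 0.5798;  α = 0.4202.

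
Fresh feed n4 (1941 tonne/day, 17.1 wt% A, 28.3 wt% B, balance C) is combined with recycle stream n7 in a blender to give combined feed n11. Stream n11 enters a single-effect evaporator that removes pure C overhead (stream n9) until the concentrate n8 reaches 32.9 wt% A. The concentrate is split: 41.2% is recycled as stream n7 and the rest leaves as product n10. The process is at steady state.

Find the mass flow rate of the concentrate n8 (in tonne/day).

1716 tonne/day

Overall A balance (none leaves overhead): A in fresh feed = A in product, i.e. 1941×0.171 = (1−0.412)·n8·0.329.
n8 = 331.91/(0.329×0.588) = 1715.7 tonne/day.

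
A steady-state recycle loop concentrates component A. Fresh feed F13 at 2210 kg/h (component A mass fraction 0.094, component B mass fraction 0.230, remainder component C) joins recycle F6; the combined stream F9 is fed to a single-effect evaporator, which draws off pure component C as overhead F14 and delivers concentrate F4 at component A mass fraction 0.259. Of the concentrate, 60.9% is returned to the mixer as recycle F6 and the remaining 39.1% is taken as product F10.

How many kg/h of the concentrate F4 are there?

Overall component A balance (none leaves overhead): component A in fresh feed = component A in product, i.e. 2210×0.094 = (1−0.609)·F4·0.259.
F4 = 207.74/(0.259×0.391) = 2051.4 kg/h.

2051 kg/h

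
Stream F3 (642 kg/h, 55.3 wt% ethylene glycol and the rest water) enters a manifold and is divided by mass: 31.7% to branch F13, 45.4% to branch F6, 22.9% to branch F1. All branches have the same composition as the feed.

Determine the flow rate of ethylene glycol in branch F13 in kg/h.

Branch F13 total = 0.317×642 = 203.51 kg/h.
ethylene glycol in F13 = 0.553×203.51 = 112.54 kg/h.

112.5 kg/h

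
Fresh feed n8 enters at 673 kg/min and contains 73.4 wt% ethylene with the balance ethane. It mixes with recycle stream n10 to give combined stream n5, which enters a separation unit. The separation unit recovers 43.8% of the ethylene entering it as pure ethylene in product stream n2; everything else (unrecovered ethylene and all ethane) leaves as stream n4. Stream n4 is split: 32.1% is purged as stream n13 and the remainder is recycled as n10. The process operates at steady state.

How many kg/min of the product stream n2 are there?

349.9 kg/min

ethylene in n5: m_A = 673×0.734 + (1−0.321)·(1−0.438)·m_A, so m_A = 493.98/0.6184 = 798.8 kg/min.
Product n2 = 0.438×798.8 = 349.88 kg/min.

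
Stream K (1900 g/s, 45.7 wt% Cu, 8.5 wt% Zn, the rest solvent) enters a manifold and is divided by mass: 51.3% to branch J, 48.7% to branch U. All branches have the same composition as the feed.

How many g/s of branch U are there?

Branch U flow = 0.487×1900 = 925.3 g/s.

925.3 g/s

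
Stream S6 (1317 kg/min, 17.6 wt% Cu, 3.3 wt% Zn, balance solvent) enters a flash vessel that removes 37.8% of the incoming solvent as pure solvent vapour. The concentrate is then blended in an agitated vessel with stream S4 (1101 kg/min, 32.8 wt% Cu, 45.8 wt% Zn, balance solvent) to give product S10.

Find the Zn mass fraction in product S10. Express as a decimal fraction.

0.2706

Vapour removed = 0.378×0.791×1317 = 393.78 kg/min; concentrate = 923.22 kg/min.
Zn reaching the mixer = 43.461 (from concentrate) + 1101×0.458 = 547.72 kg/min.
Product flow = 923.22 + 1101 = 2024.2 kg/min; Zn fraction = 0.2706.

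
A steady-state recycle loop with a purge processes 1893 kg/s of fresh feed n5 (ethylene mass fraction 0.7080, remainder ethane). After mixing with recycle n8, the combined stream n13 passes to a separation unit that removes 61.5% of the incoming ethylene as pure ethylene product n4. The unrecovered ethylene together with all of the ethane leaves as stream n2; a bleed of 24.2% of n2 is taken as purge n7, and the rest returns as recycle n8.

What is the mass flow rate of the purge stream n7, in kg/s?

ethane enters only via n5 and leaves only via the purge: 1893×0.292 = 0.242×(ethane in n2), and the separation unit passes all ethane, so ethane in n13 = ethane in n2 = 2284.1 kg/s.
ethylene in n13: m_A = 1893×0.708 + (1−0.242)·(1−0.615)·m_A, so m_A = 1340.2/0.7082 = 1892.5 kg/s.
n2 = (1−0.615)×1892.5 + 2284.1 = 3012.7 kg/s.
Purge n7 = 0.242×3012.7 = 729.08 kg/s.

729.1 kg/s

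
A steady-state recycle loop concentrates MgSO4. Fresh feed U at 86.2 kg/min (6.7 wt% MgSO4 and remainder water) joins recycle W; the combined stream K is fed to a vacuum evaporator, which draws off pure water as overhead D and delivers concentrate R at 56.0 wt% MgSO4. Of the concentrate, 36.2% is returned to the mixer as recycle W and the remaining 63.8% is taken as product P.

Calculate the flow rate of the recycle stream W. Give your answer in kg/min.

Overall MgSO4 balance (none leaves overhead): MgSO4 in fresh feed = MgSO4 in product, i.e. 86.2×0.067 = (1−0.362)·R·0.560.
R = 5.7754/(0.560×0.638) = 16.165 kg/min.
Recycle W = 0.362×16.165 = 5.8517 kg/min.

5.852 kg/min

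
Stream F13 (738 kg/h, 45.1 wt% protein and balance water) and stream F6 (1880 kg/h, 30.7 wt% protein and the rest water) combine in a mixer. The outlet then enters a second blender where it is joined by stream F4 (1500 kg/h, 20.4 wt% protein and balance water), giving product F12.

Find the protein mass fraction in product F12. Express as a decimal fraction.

Overall, product flow = 4118 kg/h.
protein in = 738×0.451 + 1880×0.307 + 1500×0.204 = 1216 kg/h.
protein fraction in F12 = 0.295.

0.295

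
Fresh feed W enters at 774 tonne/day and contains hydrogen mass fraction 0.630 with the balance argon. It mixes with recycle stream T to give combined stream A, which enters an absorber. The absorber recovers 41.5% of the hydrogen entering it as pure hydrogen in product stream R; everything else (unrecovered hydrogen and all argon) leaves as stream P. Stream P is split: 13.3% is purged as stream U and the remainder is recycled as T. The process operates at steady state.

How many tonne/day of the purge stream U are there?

argon enters only via W and leaves only via the purge: 774×0.370 = 0.133×(argon in P), and the absorber passes all argon, so argon in A = argon in P = 2153.2 tonne/day.
hydrogen in A: m_A = 774×0.630 + (1−0.133)·(1−0.415)·m_A, so m_A = 487.62/0.4928 = 989.48 tonne/day.
P = (1−0.415)×989.48 + 2153.2 = 2732.1 tonne/day.
Purge U = 0.133×2732.1 = 363.37 tonne/day.

363.4 tonne/day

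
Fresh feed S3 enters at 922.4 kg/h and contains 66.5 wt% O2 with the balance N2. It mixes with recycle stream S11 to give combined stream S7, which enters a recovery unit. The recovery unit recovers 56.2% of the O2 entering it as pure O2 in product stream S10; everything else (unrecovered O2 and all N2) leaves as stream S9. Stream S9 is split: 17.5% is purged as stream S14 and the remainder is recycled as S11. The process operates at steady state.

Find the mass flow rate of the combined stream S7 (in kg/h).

N2 enters only via S3 and leaves only via the purge: 922.4×0.335 = 0.175×(N2 in S9), and the recovery unit passes all N2, so N2 in S7 = N2 in S9 = 1765.7 kg/h.
O2 in S7: m_A = 922.4×0.665 + (1−0.175)·(1−0.562)·m_A, so m_A = 613.4/0.6387 = 960.46 kg/h.
S7 = 960.46 + 1765.7 = 2726.2 kg/h.

2726 kg/h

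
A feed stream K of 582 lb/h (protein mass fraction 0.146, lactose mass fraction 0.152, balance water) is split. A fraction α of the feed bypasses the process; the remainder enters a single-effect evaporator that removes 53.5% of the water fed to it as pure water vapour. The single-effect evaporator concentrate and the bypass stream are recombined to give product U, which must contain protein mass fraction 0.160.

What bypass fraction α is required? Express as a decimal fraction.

0.767

All 582×0.146 = 84.972 lb/h of protein reaches U, so U = 84.972/0.160 = 531.07 lb/h and vapour = 50.925 lb/h.
The evaporator receives (1−α)·582 of feed at 0.702 water and removes 0.535 of that water:
0.535×0.702×(1−α)×582 = 50.925
(1−α) = 50.925/218.58 = 0.2330;  α = 0.7670.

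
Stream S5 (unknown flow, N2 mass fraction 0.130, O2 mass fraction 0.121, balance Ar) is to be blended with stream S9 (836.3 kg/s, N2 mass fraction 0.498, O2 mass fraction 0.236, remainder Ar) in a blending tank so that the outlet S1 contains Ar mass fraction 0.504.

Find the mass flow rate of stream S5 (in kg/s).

812.4 kg/s

Let S5 be the unknown flow. Total out = 836.3 + S5.
Ar balance: 222.46 + 0.749·S5 = 0.504·(836.3 + S5)
(0.749 − 0.504)·S5 = 0.504×836.3 − 222.46 = 199.04
S5 = 199.04 / 0.245 = 812.41 kg/s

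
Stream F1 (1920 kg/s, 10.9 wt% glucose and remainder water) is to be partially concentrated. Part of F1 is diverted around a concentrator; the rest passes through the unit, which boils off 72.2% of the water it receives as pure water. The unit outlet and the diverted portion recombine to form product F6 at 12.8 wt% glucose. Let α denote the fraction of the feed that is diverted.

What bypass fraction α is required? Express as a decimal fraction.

All 1920×0.109 = 209.28 kg/s of glucose reaches F6, so F6 = 209.28/0.128 = 1635 kg/s and vapour = 285 kg/s.
The evaporator receives (1−α)·1920 of feed at 0.891 water and removes 0.722 of that water:
0.722×0.891×(1−α)×1920 = 285
(1−α) = 285/1235.1 = 0.2307;  α = 0.7693.

0.769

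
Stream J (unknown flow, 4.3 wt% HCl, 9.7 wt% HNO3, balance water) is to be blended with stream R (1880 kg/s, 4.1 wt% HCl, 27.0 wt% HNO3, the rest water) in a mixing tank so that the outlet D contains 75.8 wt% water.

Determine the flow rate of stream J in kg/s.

Let J be the unknown flow. Total out = 1880 + J.
water balance: 1295.3 + 0.860·J = 0.758·(1880 + J)
(0.860 − 0.758)·J = 0.758×1880 − 1295.3 = 129.72
J = 129.72 / 0.102 = 1271.8 kg/s

1272 kg/s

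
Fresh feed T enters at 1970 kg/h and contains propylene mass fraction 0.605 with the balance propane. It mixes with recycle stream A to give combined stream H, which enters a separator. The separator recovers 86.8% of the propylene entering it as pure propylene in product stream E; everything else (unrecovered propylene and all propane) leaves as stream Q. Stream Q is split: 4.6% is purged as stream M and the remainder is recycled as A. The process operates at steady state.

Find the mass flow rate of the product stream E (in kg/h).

propylene in H: m_A = 1970×0.605 + (1−0.046)·(1−0.868)·m_A, so m_A = 1191.8/0.8741 = 1363.6 kg/h.
Product E = 0.868×1363.6 = 1183.6 kg/h.

1184 kg/h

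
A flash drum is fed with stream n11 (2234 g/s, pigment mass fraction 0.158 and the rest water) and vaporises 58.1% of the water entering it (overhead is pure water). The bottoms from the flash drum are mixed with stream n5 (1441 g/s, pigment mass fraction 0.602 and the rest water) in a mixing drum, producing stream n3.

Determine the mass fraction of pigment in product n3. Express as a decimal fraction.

0.473

Vapour removed = 0.581×0.842×2234 = 1092.9 g/s; concentrate = 1141.1 g/s.
pigment reaching the mixer = 352.97 (from concentrate) + 1441×0.602 = 1220.5 g/s.
Product flow = 1141.1 + 1441 = 2582.1 g/s; pigment fraction = 0.473.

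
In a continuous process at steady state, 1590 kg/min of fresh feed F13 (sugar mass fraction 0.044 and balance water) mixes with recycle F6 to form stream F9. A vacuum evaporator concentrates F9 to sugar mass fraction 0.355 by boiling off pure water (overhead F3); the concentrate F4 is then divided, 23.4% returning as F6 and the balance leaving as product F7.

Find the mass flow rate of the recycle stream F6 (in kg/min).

60.2 kg/min

Overall sugar balance (none leaves overhead): sugar in fresh feed = sugar in product, i.e. 1590×0.044 = (1−0.234)·F4·0.355.
F4 = 69.96/(0.355×0.766) = 257.27 kg/min.
Recycle F6 = 0.234×257.27 = 60.202 kg/min.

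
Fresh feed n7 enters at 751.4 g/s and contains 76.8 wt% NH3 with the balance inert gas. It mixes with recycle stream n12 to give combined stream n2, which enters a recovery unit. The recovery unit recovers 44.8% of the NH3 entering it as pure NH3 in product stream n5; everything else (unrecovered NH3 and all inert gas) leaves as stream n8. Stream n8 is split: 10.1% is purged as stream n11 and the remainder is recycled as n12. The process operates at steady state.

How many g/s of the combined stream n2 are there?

2872 g/s

inert gas enters only via n7 and leaves only via the purge: 751.4×0.232 = 0.101×(inert gas in n8), and the recovery unit passes all inert gas, so inert gas in n2 = inert gas in n8 = 1726 g/s.
NH3 in n2: m_A = 751.4×0.768 + (1−0.101)·(1−0.448)·m_A, so m_A = 577.08/0.5038 = 1145.6 g/s.
n2 = 1145.6 + 1726 = 2871.5 g/s.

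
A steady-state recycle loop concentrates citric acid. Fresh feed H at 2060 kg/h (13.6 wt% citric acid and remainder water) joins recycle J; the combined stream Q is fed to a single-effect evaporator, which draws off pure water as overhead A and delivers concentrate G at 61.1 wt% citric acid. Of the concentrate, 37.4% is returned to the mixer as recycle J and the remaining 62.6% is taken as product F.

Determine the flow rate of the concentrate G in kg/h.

732.5 kg/h

Overall citric acid balance (none leaves overhead): citric acid in fresh feed = citric acid in product, i.e. 2060×0.136 = (1−0.374)·G·0.611.
G = 280.16/(0.611×0.626) = 732.47 kg/h.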